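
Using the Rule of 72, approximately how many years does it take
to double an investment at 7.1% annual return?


Formula: Years ≈ 72 / r
Substituting: Years ≈ 72 / 7.1
Years ≈ 10.1

10.1 years


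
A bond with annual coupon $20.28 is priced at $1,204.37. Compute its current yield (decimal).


Formula: Current yield = annual coupon / price
Substituting: CY = $20.28 / $1,204.37
CY = 0.016839

0.016839


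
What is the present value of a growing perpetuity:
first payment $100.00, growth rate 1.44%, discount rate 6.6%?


Formula: PV = C / (r - g)
Spread: r - g = 0.066 - 0.0144 = 0.0516
Substituting: PV = $100.00 / 0.0516
PV = $1,937.98

$1,937.98


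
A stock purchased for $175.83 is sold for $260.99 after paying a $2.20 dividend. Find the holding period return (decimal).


Formula: HPR = (P1 - P0 + D) / P0
Gain: $260.99 - $175.83 + $2.20 = $87.36
HPR = $87.36 / $175.83 = 0.4968

0.4968


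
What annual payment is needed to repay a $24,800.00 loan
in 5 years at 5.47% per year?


Formula: PMT = PV * r / (1 - (1+r)^(-n))
Denominator: 1 - (1 + 0.0547)^(-5) = 0.233777
Numerator: $24,800.00 * 0.0547 = 1356.56
PMT = 1356.56 / 0.233777 = $5,802.80

$5,802.80


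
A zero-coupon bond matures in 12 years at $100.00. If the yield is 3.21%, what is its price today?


Formula: Price = FV / (1 + r)^n
Substituting: Price = $100.00 / (1 + 0.0321)^12
Discount factor: (1.0321)^12 = 1.461037
Price = $100.00 / 1.461037 = $68.44

$68.44


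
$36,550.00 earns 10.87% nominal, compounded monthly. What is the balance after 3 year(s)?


Formula: FV = P * (1 + r/m)^(m*t)
Period rate: r/m = 0.1087 / 12 = 0.009058
Total periods: m*t = 12 * 3 = 36
Growth factor: (1 + 0.009058)^36 = 1.383521
FV = $36,550.00 * 1.383521 = $50,567.70

$50,567.70


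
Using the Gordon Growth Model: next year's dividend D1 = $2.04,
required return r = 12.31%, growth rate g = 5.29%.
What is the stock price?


Formula: P = D1 / (r - g)
Spread: r - g = 0.1231 - 0.0529 = 0.0702
Substituting: P = $2.04 / 0.0702
P = $29.06

$29.06


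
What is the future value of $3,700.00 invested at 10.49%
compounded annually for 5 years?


Formula: FV = P * (1 + r)^n
Substituting: FV = $3,700.00 * (1 + 0.1049)^5
Growth factor: (1.1049)^5 = 1.646701
FV = $3,700.00 * 1.646701 = $6,092.80

$6,092.80


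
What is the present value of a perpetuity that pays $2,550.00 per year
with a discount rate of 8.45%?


Formula: PV = C / r
Substituting: PV = $2,550.00 / 0.0845
PV = $30,177.51

$30,177.51


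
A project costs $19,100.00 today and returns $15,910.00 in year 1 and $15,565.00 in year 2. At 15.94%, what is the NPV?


Formula: NPV = C0 + C1/(1+r) + C2/(1+r)^2
Discount C1: $15,910.00 / (1 + 0.1594) = $13,722.62
Discount C2: $15,565.00 / (1 + 0.1594)^2 = $11,579.31
NPV = -$19,100.00 + $13,722.62 + $11,579.31 = $6,201.92

$6,201.92


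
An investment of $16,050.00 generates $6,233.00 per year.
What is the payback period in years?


Formula: Payback = investment / annual cash flow
Substituting: Payback = $16,050.00 / $6,233.00
Payback = 2.575 years

2.575 years


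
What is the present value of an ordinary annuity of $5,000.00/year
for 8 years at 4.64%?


Formula: PV = PMT * (1 - (1+r)^(-n)) / r
Discount factor: (1 + 0.0464)^(-8) = 0.695694
Bracket: 1 - 0.695694 = 0.304306
PV = $5,000.00 * 0.304306 / 0.0464 = $32,791.61

$32,791.61


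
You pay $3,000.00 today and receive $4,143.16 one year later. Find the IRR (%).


Formula: IRR = C1/C0 - 1
Substituting: IRR = $4,143.16 / $3,000.00 - 1
Ratio: 1.381053 - 1 = 0.381053
IRR = 38.1053%

38.1053%


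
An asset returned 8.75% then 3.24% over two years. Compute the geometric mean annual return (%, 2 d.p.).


Formula: Geometric mean = ((1+r1)*(1+r2))^(1/2) - 1
Product: (1 + 0.0875) * (1 + 0.0324) = 1.0875 * 1.0324 = 1.122735
Square root: 1.122735^0.5 = 1.059592
Geometric mean = 1.059592 - 1 = 0.059592
As percentage: 5.96%

5.96%


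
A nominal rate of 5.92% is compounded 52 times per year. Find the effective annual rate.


Formula: EAR = (1 + r/m)^m - 1
Period rate: r/m = 0.0592 / 52 = 0.001138
Compounding: (1 + 0.001138)^52 = 1.060952
EAR = 1.060952 - 1 = 0.060952

0.060952


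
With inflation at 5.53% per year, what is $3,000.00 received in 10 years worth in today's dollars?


Formula: Real value = nominal / (1 + inflation)^years
Price level: (1 + 0.0553)^10 = 1.713008
Real value = $3,000.00 / 1.713008 = $1,751.31

$1,751.31


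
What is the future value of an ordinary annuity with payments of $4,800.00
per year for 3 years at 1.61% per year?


Formula: FV = PMT * ((1+r)^n - 1) / r
Growth factor: (1 + 0.0161)^3 = 1.049082
Numerator: 1.049082 - 1 = 0.049082
FV = $4,800.00 * 0.049082 / 0.0161 = $14,633.08

$14,633.08


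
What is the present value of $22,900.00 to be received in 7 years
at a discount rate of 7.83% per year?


Formula: PV = FV / (1 + r)^n
Substituting: PV = $22,900.00 / (1 + 0.0783)^7
Discount factor: (1.0783)^7 = 1.695029
PV = $22,900.00 / 1.695029 = $13,510.09

$13,510.09


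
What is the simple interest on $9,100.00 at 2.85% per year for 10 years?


Formula: I = P * r * t
Substituting: I = $9,100.00 * 0.0285 * 10
Step: I = $9,100.00 * 0.285
I = $2,593.50

$2,593.50


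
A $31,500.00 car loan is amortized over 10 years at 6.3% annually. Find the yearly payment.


Formula: PMT = PV * r / (1 - (1+r)^(-n))
Denominator: 1 - (1 + 0.063)^(-10) = 0.457166
Numerator: $31,500.00 * 0.063 = 1984.5
PMT = 1984.5 / 0.457166 = $4,340.88

$4,340.88


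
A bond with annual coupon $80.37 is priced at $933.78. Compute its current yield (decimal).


Formula: Current yield = annual coupon / price
Substituting: CY = $80.37 / $933.78
CY = 0.08607

0.08607


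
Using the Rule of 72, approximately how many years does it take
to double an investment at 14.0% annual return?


Formula: Years ≈ 72 / r
Substituting: Years ≈ 72 / 14.0
Years ≈ 5.1

5.1 years


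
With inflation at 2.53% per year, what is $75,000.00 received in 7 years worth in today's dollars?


Formula: Real value = nominal / (1 + inflation)^years
Price level: (1 + 0.0253)^7 = 1.191123
Real value = $75,000.00 / 1.191123 = $62,965.78

$62,965.78


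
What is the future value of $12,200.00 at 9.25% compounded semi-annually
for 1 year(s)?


Formula: FV = P * (1 + r/m)^(m*t)
Period rate: r/m = 0.0925 / 2 = 0.04625
Total periods: m*t = 2 * 1 = 2
Growth factor: (1 + 0.04625)^2 = 1.094639
FV = $12,200.00 * 1.094639 = $13,354.60

$13,354.60


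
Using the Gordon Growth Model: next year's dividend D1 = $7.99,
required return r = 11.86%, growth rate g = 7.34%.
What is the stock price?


Formula: P = D1 / (r - g)
Spread: r - g = 0.1186 - 0.0734 = 0.0452
Substituting: P = $7.99 / 0.0452
P = $176.77

$176.77


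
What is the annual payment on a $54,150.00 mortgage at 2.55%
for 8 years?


Formula: PMT = PV * r / (1 - (1+r)^(-n))
Denominator: 1 - (1 + 0.0255)^(-8) = 0.182449
Numerator: $54,150.00 * 0.0255 = 1380.825
PMT = 1380.825 / 0.182449 = $7,568.27

$7,568.27


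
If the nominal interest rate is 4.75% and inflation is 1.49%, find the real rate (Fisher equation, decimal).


Formula: (1 + r_real) = (1 + r_nom) / (1 + inflation)
Substituting: (1 + r_real) = 1.0475 / 1.0149
(1 + r_real) = 1.032121
r_real = 1.032121 - 1 = 0.032121

0.032121


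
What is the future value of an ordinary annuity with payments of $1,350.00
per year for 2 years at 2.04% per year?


Formula: FV = PMT * ((1+r)^n - 1) / r
Growth factor: (1 + 0.0204)^2 = 1.041216
Numerator: 1.041216 - 1 = 0.041216
FV = $1,350.00 * 0.041216 / 0.0204 = $2,727.54

$2,727.54


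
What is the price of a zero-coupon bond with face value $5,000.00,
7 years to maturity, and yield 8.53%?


Formula: Price = FV / (1 + r)^n
Substituting: Price = $5,000.00 / (1 + 0.0853)^7
Discount factor: (1.0853)^7 = 1.773571
Price = $5,000.00 / 1.773571 = $2,819.17

$2,819.17


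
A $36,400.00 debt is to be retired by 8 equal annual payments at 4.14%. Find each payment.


Formula: PMT = PV * r / (1 - (1+r)^(-n))
Denominator: 1 - (1 + 0.0414)^(-8) = 0.277131
Numerator: $36,400.00 * 0.0414 = 1506.96
PMT = 1506.96 / 0.277131 = $5,437.71

$5,437.71


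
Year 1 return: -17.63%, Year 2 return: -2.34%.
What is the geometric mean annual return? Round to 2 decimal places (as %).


Formula: Geometric mean = ((1+r1)*(1+r2))^(1/2) - 1
Product: (1 + -0.1763) * (1 + -0.0234) = 0.8237 * 0.9766 = 0.804425
Square root: 0.804425^0.5 = 0.896898
Geometric mean = 0.896898 - 1 = -0.103102
As percentage: -10.31%

-10.31%


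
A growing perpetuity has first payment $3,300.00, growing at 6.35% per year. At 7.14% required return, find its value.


Formula: PV = C / (r - g)
Spread: r - g = 0.0714 - 0.0635 = 0.0079
Substituting: PV = $3,300.00 / 0.0079
PV = $417,721.52

$417,721.52


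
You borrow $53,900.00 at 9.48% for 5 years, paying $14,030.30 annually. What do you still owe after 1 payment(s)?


Formula: Balance = PV*(1+r)^k - PMT*((1+r)^k - 1)/r
Growth: (1 + 0.0948)^1 = 1.0948
Accumulated factor: ((1+r)^k - 1)/r = 1.0
Balance = $53,900.00 * 1.0948 - $14,030.30 * 1.0
Balance = $44,979.42

$44,979.42


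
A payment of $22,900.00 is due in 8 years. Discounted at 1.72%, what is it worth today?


Formula: PV = FV / (1 + r)^n
Substituting: PV = $22,900.00 / (1 + 0.0172)^8
Discount factor: (1.0172)^8 = 1.146175
PV = $22,900.00 / 1.146175 = $19,979.50

$19,979.50


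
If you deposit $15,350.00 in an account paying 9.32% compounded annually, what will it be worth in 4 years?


Formula: FV = P * (1 + r)^n
Substituting: FV = $15,350.00 * (1 + 0.0932)^4
Growth factor: (1.0932)^4 = 1.428231
FV = $15,350.00 * 1.428231 = $21,923.35

$21,923.35


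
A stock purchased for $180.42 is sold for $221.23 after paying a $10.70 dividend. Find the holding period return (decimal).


Formula: HPR = (P1 - P0 + D) / P0
Gain: $221.23 - $180.42 + $10.70 = $51.51
HPR = $51.51 / $180.42 = 0.2855

0.2855


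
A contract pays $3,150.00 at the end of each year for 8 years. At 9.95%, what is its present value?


Formula: PV = PMT * (1 - (1+r)^(-n)) / r
Discount factor: (1 + 0.0995)^(-8) = 0.468207
Bracket: 1 - 0.468207 = 0.531793
PV = $3,150.00 * 0.531793 / 0.0995 = $16,835.65

$16,835.65


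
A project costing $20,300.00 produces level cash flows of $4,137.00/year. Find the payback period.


Formula: Payback = investment / annual cash flow
Substituting: Payback = $20,300.00 / $4,137.00
Payback = 4.9069 years

4.9069 years


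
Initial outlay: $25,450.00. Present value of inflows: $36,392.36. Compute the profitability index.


Formula: PI = PV(cash flows) / initial investment
Substituting: PI = $36,392.36 / $25,450.00
PI = 1.43

1.43


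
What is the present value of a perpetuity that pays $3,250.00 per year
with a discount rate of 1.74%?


Formula: PV = C / r
Substituting: PV = $3,250.00 / 0.0174
PV = $186,781.61

$186,781.61


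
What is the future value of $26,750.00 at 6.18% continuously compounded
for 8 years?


Formula: FV = P * e^(r*t)
Exponent: r*t = 0.0618 * 8 = 0.4944
e^(0.4944) = 1.639514
FV = $26,750.00 * 1.639514 = $43,857.01

$43,857.01


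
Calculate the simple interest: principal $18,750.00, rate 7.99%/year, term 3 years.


Formula: I = P * r * t
Substituting: I = $18,750.00 * 0.0799 * 3
Step: I = $18,750.00 * 0.2397
I = $4,494.38

$4,494.38


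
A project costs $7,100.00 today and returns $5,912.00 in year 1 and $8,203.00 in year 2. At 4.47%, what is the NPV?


Formula: NPV = C0 + C1/(1+r) + C2/(1+r)^2
Discount C1: $5,912.00 / (1 + 0.0447) = $5,659.04
Discount C2: $8,203.00 / (1 + 0.0447)^2 = $7,516.05
NPV = -$7,100.00 + $5,659.04 + $7,516.05 = $6,075.09

$6,075.09


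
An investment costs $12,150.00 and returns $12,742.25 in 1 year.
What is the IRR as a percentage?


Formula: IRR = C1/C0 - 1
Substituting: IRR = $12,742.25 / $12,150.00 - 1
Ratio: 1.048745 - 1 = 0.048745
IRR = 4.8745%

4.8745%


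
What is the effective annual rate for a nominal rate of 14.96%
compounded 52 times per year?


Formula: EAR = (1 + r/m)^m - 1
Period rate: r/m = 0.1496 / 52 = 0.002877
Compounding: (1 + 0.002877)^52 = 1.16112
EAR = 1.16112 - 1 = 0.16112

0.16112


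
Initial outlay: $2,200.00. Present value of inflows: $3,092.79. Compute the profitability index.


Formula: PI = PV(cash flows) / initial investment
Substituting: PI = $3,092.79 / $2,200.00
PI = 1.4058

1.4058


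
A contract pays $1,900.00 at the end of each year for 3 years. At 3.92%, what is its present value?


Formula: PV = PMT * (1 - (1+r)^(-n)) / r
Discount factor: (1 + 0.0392)^(-3) = 0.891051
Bracket: 1 - 0.891051 = 0.108949
PV = $1,900.00 * 0.108949 / 0.0392 = $5,280.69

$5,280.69


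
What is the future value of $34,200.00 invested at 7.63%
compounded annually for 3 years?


Formula: FV = P * (1 + r)^n
Substituting: FV = $34,200.00 * (1 + 0.0763)^3
Growth factor: (1.0763)^3 = 1.246809
FV = $34,200.00 * 1.246809 = $42,640.88

$42,640.88


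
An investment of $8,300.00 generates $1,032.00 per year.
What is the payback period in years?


Formula: Payback = investment / annual cash flow
Substituting: Payback = $8,300.00 / $1,032.00
Payback = 8.0426 years

8.0426 years


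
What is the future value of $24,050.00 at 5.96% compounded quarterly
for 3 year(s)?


Formula: FV = P * (1 + r/m)^(m*t)
Period rate: r/m = 0.0596 / 4 = 0.0149
Total periods: m*t = 4 * 3 = 12
Growth factor: (1 + 0.0149)^12 = 1.194205
FV = $24,050.00 * 1.194205 = $28,720.64

$28,720.64


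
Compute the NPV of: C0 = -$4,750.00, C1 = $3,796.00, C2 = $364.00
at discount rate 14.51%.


Formula: NPV = C0 + C1/(1+r) + C2/(1+r)^2
Discount C1: $3,796.00 / (1 + 0.1451) = $3,314.99
Discount C2: $364.00 / (1 + 0.1451)^2 = $277.60
NPV = -$4,750.00 + $3,314.99 + $277.60 = -$1,157.41

-$1,157.41


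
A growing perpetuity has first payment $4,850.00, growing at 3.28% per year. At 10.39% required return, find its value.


Formula: PV = C / (r - g)
Spread: r - g = 0.1039 - 0.0328 = 0.0711
Substituting: PV = $4,850.00 / 0.0711
PV = $68,213.78

$68,213.78


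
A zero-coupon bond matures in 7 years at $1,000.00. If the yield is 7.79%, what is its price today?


Formula: Price = FV / (1 + r)^n
Substituting: Price = $1,000.00 / (1 + 0.0779)^7
Discount factor: (1.0779)^7 = 1.690633
Price = $1,000.00 / 1.690633 = $591.49

$591.49


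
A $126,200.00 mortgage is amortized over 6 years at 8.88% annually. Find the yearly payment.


Formula: PMT = PV * r / (1 - (1+r)^(-n))
Denominator: 1 - (1 + 0.0888)^(-6) = 0.399779
Numerator: $126,200.00 * 0.0888 = 11206.56
PMT = 11206.56 / 0.399779 = $28,031.90

$28,031.90


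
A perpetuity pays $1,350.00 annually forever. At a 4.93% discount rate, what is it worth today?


Formula: PV = C / r
Substituting: PV = $1,350.00 / 0.0493
PV = $27,383.37

$27,383.37


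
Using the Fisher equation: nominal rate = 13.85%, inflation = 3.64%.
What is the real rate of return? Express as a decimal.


Formula: (1 + r_real) = (1 + r_nom) / (1 + inflation)
Substituting: (1 + r_real) = 1.1385 / 1.0364
(1 + r_real) = 1.098514
r_real = 1.098514 - 1 = 0.098514

0.098514


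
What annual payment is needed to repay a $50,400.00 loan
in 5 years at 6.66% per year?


Formula: PMT = PV * r / (1 - (1+r)^(-n))
Denominator: 1 - (1 + 0.0666)^(-5) = 0.275577
Numerator: $50,400.00 * 0.0666 = 3356.64
PMT = 3356.64 / 0.275577 = $12,180.40

$12,180.40


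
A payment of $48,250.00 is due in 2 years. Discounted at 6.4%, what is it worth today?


Formula: PV = FV / (1 + r)^n
Substituting: PV = $48,250.00 / (1 + 0.064)^2
Discount factor: (1.064)^2 = 1.132096
PV = $48,250.00 / 1.132096 = $42,620.06

$42,620.06


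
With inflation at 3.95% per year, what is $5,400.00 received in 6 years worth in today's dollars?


Formula: Real value = nominal / (1 + inflation)^years
Price level: (1 + 0.0395)^6 = 1.261673
Real value = $5,400.00 / 1.261673 = $4,280.03

$4,280.03


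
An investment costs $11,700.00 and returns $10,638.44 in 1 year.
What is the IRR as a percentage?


Formula: IRR = C1/C0 - 1
Substituting: IRR = $10,638.44 / $11,700.00 - 1
Ratio: 0.909268 - 1 = -0.090732
IRR = -9.0732%

-9.0732%


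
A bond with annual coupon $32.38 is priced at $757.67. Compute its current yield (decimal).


Formula: Current yield = annual coupon / price
Substituting: CY = $32.38 / $757.67
CY = 0.042736

0.042736


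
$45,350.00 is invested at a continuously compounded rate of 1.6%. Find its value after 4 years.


Formula: FV = P * e^(r*t)
Exponent: r*t = 0.016 * 4 = 0.064
e^(0.064) = 1.066092
FV = $45,350.00 * 1.066092 = $48,347.29

$48,347.29


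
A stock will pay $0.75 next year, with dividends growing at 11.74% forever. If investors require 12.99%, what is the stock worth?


Formula: P = D1 / (r - g)
Spread: r - g = 0.1299 - 0.1174 = 0.0125
Substituting: P = $0.75 / 0.0125
P = $60.00

$60.00


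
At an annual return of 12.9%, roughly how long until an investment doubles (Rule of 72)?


Formula: Years ≈ 72 / r
Substituting: Years ≈ 72 / 12.9
Years ≈ 5.6

5.6 years


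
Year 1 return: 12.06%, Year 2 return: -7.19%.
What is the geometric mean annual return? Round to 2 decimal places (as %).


Formula: Geometric mean = ((1+r1)*(1+r2))^(1/2) - 1
Product: (1 + 0.1206) * (1 + -0.0719) = 1.1206 * 0.9281 = 1.040029
Square root: 1.040029^0.5 = 1.019818
Geometric mean = 1.019818 - 1 = 0.019818
As percentage: 1.98%

1.98%


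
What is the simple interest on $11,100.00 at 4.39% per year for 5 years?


Formula: I = P * r * t
Substituting: I = $11,100.00 * 0.0439 * 5
Step: I = $11,100.00 * 0.2195
I = $2,436.45

$2,436.45


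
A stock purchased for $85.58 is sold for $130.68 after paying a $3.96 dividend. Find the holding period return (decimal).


Formula: HPR = (P1 - P0 + D) / P0
Gain: $130.68 - $85.58 + $3.96 = $49.06
HPR = $49.06 / $85.58 = 0.5733

0.5733


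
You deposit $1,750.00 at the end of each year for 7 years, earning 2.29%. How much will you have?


Formula: FV = PMT * ((1+r)^n - 1) / r
Growth factor: (1 + 0.0229)^7 = 1.171743
Numerator: 1.171743 - 1 = 0.171743
FV = $1,750.00 * 0.171743 / 0.0229 = $13,124.44

$13,124.44


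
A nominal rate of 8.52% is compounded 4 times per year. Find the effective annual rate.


Formula: EAR = (1 + r/m)^m - 1
Period rate: r/m = 0.0852 / 4 = 0.0213
Compounding: (1 + 0.0213)^4 = 1.087961
EAR = 1.087961 - 1 = 0.087961

0.087961


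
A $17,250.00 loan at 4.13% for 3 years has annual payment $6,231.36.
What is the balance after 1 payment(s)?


Formula: Balance = PV*(1+r)^k - PMT*((1+r)^k - 1)/r
Growth: (1 + 0.0413)^1 = 1.0413
Accumulated factor: ((1+r)^k - 1)/r = 1.0
Balance = $17,250.00 * 1.0413 - $6,231.36 * 1.0
Balance = $11,731.07

$11,731.07


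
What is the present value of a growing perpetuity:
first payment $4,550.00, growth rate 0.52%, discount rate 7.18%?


Formula: PV = C / (r - g)
Spread: r - g = 0.0718 - 0.0052 = 0.0666
Substituting: PV = $4,550.00 / 0.0666
PV = $68,318.32

$68,318.32


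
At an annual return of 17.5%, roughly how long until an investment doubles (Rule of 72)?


Formula: Years ≈ 72 / r
Substituting: Years ≈ 72 / 17.5
Years ≈ 4.1

4.1 years


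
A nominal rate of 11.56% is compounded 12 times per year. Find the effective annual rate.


Formula: EAR = (1 + r/m)^m - 1
Period rate: r/m = 0.1156 / 12 = 0.009633
Compounding: (1 + 0.009633)^12 = 1.121926
EAR = 1.121926 - 1 = 0.121926

0.121926


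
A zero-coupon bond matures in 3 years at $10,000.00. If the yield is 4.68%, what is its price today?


Formula: Price = FV / (1 + r)^n
Substituting: Price = $10,000.00 / (1 + 0.0468)^3
Discount factor: (1.0468)^3 = 1.147073
Price = $10,000.00 / 1.147073 = $8,717.84

$8,717.84


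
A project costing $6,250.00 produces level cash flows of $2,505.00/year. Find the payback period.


Formula: Payback = investment / annual cash flow
Substituting: Payback = $6,250.00 / $2,505.00
Payback = 2.495 years

2.495 years


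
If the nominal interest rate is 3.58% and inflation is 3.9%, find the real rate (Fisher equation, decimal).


Formula: (1 + r_real) = (1 + r_nom) / (1 + inflation)
Substituting: (1 + r_real) = 1.0358 / 1.039
(1 + r_real) = 0.99692
r_real = 0.99692 - 1 = -0.00308

-0.00308


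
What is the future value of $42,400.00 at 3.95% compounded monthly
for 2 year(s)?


Formula: FV = P * (1 + r/m)^(m*t)
Period rate: r/m = 0.0395 / 12 = 0.003292
Total periods: m*t = 12 * 2 = 24
Growth factor: (1 + 0.003292)^24 = 1.082064
FV = $42,400.00 * 1.082064 = $45,879.51

$45,879.51


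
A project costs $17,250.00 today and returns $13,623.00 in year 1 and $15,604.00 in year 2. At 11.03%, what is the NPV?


Formula: NPV = C0 + C1/(1+r) + C2/(1+r)^2
Discount C1: $13,623.00 / (1 + 0.1103) = $12,269.66
Discount C2: $15,604.00 / (1 + 0.1103)^2 = $12,657.71
NPV = -$17,250.00 + $12,269.66 + $12,657.71 = $7,677.37

$7,677.37


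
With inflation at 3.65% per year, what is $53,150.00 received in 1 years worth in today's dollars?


Formula: Real value = nominal / (1 + inflation)^years
Price level: (1 + 0.0365)^1 = 1.0365
Real value = $53,150.00 / 1.0365 = $51,278.34

$51,278.34


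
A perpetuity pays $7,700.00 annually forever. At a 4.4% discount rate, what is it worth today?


Formula: PV = C / r
Substituting: PV = $7,700.00 / 0.044
PV = $175,000.00

$175,000.00


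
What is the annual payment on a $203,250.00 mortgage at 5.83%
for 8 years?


Formula: PMT = PV * r / (1 - (1+r)^(-n))
Denominator: 1 - (1 + 0.0583)^(-8) = 0.364479
Numerator: $203,250.00 * 0.0583 = 11849.475
PMT = 11849.475 / 0.364479 = $32,510.68

$32,510.68


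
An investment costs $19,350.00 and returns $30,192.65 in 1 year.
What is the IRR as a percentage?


Formula: IRR = C1/C0 - 1
Substituting: IRR = $30,192.65 / $19,350.00 - 1
Ratio: 1.560344 - 1 = 0.560344
IRR = 56.0344%

56.0344%


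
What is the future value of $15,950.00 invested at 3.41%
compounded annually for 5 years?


Formula: FV = P * (1 + r)^n
Substituting: FV = $15,950.00 * (1 + 0.0341)^5
Growth factor: (1.0341)^5 = 1.182531
FV = $15,950.00 * 1.182531 = $18,861.38

$18,861.38


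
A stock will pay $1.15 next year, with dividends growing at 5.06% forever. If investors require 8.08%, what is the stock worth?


Formula: P = D1 / (r - g)
Spread: r - g = 0.0808 - 0.0506 = 0.0302
Substituting: P = $1.15 / 0.0302
P = $38.08

$38.08


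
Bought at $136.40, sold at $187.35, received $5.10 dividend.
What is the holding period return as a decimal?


Formula: HPR = (P1 - P0 + D) / P0
Gain: $187.35 - $136.40 + $5.10 = $56.05
HPR = $56.05 / $136.40 = 0.4109

0.4109


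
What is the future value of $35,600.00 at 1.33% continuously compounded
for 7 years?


Formula: FV = P * e^(r*t)
Exponent: r*t = 0.0133 * 7 = 0.0931
e^(0.0931) = 1.097571
FV = $35,600.00 * 1.097571 = $39,073.54

$39,073.54


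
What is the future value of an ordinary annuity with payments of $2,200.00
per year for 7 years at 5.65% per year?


Formula: FV = PMT * ((1+r)^n - 1) / r
Growth factor: (1 + 0.0565)^7 = 1.469219
Numerator: 1.469219 - 1 = 0.469219
FV = $2,200.00 * 0.469219 / 0.0565 = $18,270.47

$18,270.47


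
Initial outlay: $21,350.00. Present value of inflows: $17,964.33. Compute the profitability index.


Formula: PI = PV(cash flows) / initial investment
Substituting: PI = $17,964.33 / $21,350.00
PI = 0.8414

0.8414


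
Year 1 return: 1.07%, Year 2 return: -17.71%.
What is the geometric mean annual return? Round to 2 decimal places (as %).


Formula: Geometric mean = ((1+r1)*(1+r2))^(1/2) - 1
Product: (1 + 0.0107) * (1 + -0.1771) = 1.0107 * 0.8229 = 0.831705
Square root: 0.831705^0.5 = 0.911979
Geometric mean = 0.911979 - 1 = -0.088021
As percentage: -8.80%

-8.80%


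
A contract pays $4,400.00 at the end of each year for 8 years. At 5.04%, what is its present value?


Formula: PV = PMT * (1 - (1+r)^(-n)) / r
Discount factor: (1 + 0.0504)^(-8) = 0.67478
Bracket: 1 - 0.67478 = 0.32522
PV = $4,400.00 * 0.32522 / 0.0504 = $28,392.21

$28,392.21


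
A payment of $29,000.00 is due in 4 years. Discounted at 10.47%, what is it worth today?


Formula: PV = FV / (1 + r)^n
Substituting: PV = $29,000.00 / (1 + 0.1047)^4
Discount factor: (1.1047)^4 = 1.489284
PV = $29,000.00 / 1.489284 = $19,472.45

$19,472.45


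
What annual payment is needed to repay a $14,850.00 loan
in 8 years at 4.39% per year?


Formula: PMT = PV * r / (1 - (1+r)^(-n))
Denominator: 1 - (1 + 0.0439)^(-8) = 0.290865
Numerator: $14,850.00 * 0.0439 = 651.915
PMT = 651.915 / 0.290865 = $2,241.30

$2,241.30


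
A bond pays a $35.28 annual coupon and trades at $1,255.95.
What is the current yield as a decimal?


Formula: Current yield = annual coupon / price
Substituting: CY = $35.28 / $1,255.95
CY = 0.02809

0.02809


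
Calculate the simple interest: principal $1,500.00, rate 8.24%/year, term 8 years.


Formula: I = P * r * t
Substituting: I = $1,500.00 * 0.0824 * 8
Step: I = $1,500.00 * 0.6592
I = $988.80

$988.80


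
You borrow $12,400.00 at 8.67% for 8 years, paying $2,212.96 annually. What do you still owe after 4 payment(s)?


Formula: Balance = PV*(1+r)^k - PMT*((1+r)^k - 1)/r
Growth: (1 + 0.0867)^4 = 1.394565
Accumulated factor: ((1+r)^k - 1)/r = 4.550919
Balance = $12,400.00 * 1.394565 - $2,212.96 * 4.550919
Balance = $7,221.60

$7,221.60


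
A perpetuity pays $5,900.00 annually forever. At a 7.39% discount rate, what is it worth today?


Formula: PV = C / r
Substituting: PV = $5,900.00 / 0.0739
PV = $79,837.62

$79,837.62


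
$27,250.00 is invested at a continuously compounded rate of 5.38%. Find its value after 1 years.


Formula: FV = P * e^(r*t)
Exponent: r*t = 0.0538 * 1 = 0.0538
e^(0.0538) = 1.055274
FV = $27,250.00 * 1.055274 = $28,756.20

$28,756.20


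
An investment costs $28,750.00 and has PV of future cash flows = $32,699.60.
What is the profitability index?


Formula: PI = PV(cash flows) / initial investment
Substituting: PI = $32,699.60 / $28,750.00
PI = 1.1374

1.1374


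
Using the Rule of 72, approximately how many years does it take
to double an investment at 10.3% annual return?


Formula: Years ≈ 72 / r
Substituting: Years ≈ 72 / 10.3
Years ≈ 7.0

7.0 years


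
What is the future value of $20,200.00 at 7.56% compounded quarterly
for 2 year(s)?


Formula: FV = P * (1 + r/m)^(m*t)
Period rate: r/m = 0.0756 / 4 = 0.0189
Total periods: m*t = 4 * 2 = 8
Growth factor: (1 + 0.0189)^8 = 1.161589
FV = $20,200.00 * 1.161589 = $23,464.10

$23,464.10


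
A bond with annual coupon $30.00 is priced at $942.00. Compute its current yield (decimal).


Formula: Current yield = annual coupon / price
Substituting: CY = $30.00 / $942.00
CY = 0.031847

0.031847


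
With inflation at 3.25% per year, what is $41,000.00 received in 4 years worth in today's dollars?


Formula: Real value = nominal / (1 + inflation)^years
Price level: (1 + 0.0325)^4 = 1.136476
Real value = $41,000.00 / 1.136476 = $36,076.44

$36,076.44


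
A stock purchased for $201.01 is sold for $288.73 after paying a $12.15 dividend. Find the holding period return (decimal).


Formula: HPR = (P1 - P0 + D) / P0
Gain: $288.73 - $201.01 + $12.15 = $99.87
HPR = $99.87 / $201.01 = 0.4968

0.4968


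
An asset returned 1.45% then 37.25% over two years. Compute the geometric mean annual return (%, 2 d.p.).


Formula: Geometric mean = ((1+r1)*(1+r2))^(1/2) - 1
Product: (1 + 0.0145) * (1 + 0.3725) = 1.0145 * 1.3725 = 1.392401
Square root: 1.392401^0.5 = 1.180001
Geometric mean = 1.180001 - 1 = 0.180001
As percentage: 18.00%

18.00%


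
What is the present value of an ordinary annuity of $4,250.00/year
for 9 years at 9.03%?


Formula: PV = PMT * (1 - (1+r)^(-n)) / r
Discount factor: (1 + 0.0903)^(-9) = 0.459289
Bracket: 1 - 0.459289 = 0.540711
PV = $4,250.00 * 0.540711 / 0.0903 = $25,448.75

$25,448.75


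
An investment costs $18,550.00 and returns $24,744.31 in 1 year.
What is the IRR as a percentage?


Formula: IRR = C1/C0 - 1
Substituting: IRR = $24,744.31 / $18,550.00 - 1
Ratio: 1.333925 - 1 = 0.333925
IRR = 33.3925%

33.3925%


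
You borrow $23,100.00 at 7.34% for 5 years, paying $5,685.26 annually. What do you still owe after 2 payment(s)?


Formula: Balance = PV*(1+r)^k - PMT*((1+r)^k - 1)/r
Growth: (1 + 0.0734)^2 = 1.152188
Accumulated factor: ((1+r)^k - 1)/r = 2.0734
Balance = $23,100.00 * 1.152188 - $5,685.26 * 2.0734
Balance = $14,827.71

$14,827.71


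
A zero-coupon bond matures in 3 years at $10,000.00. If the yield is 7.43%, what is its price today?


Formula: Price = FV / (1 + r)^n
Substituting: Price = $10,000.00 / (1 + 0.0743)^3
Discount factor: (1.0743)^3 = 1.239872
Price = $10,000.00 / 1.239872 = $8,065.35

$8,065.35


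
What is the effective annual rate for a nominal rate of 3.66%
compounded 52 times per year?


Formula: EAR = (1 + r/m)^m - 1
Period rate: r/m = 0.0366 / 52 = 0.000704
Compounding: (1 + 0.000704)^52 = 1.037265
EAR = 1.037265 - 1 = 0.037265

0.037265


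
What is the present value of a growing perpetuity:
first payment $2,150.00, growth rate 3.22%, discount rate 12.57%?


Formula: PV = C / (r - g)
Spread: r - g = 0.1257 - 0.0322 = 0.0935
Substituting: PV = $2,150.00 / 0.0935
PV = $22,994.65

$22,994.65


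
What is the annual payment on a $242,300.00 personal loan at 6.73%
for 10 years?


Formula: PMT = PV * r / (1 - (1+r)^(-n))
Denominator: 1 - (1 + 0.0673)^(-10) = 0.478643
Numerator: $242,300.00 * 0.0673 = 16306.79
PMT = 16306.79 / 0.478643 = $34,068.77

$34,068.77


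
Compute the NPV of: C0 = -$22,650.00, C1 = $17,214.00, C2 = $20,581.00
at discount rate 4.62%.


Formula: NPV = C0 + C1/(1+r) + C2/(1+r)^2
Discount C1: $17,214.00 / (1 + 0.0462) = $16,453.83
Discount C2: $20,581.00 / (1 + 0.0462)^2 = $18,803.43
NPV = -$22,650.00 + $16,453.83 + $18,803.43 = $12,607.26

$12,607.26


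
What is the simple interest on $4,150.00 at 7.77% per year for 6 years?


Formula: I = P * r * t
Substituting: I = $4,150.00 * 0.0777 * 6
Step: I = $4,150.00 * 0.4662
I = $1,934.73

$1,934.73


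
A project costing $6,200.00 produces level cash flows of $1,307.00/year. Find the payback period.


Formula: Payback = investment / annual cash flow
Substituting: Payback = $6,200.00 / $1,307.00
Payback = 4.7437 years

4.7437 years


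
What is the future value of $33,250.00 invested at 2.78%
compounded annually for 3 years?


Formula: FV = P * (1 + r)^n
Substituting: FV = $33,250.00 * (1 + 0.0278)^3
Growth factor: (1.0278)^3 = 1.08574
FV = $33,250.00 * 1.08574 = $36,100.86

$36,100.86


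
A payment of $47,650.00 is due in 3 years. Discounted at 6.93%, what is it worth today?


Formula: PV = FV / (1 + r)^n
Substituting: PV = $47,650.00 / (1 + 0.0693)^3
Discount factor: (1.0693)^3 = 1.22264
PV = $47,650.00 / 1.22264 = $38,973.03

$38,973.03


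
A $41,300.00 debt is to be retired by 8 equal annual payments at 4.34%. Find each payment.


Formula: PMT = PV * r / (1 - (1+r)^(-n))
Denominator: 1 - (1 + 0.0434)^(-8) = 0.288142
Numerator: $41,300.00 * 0.0434 = 1792.42
PMT = 1792.42 / 0.288142 = $6,220.61

$6,220.61


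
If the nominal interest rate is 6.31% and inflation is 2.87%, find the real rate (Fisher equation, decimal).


Formula: (1 + r_real) = (1 + r_nom) / (1 + inflation)
Substituting: (1 + r_real) = 1.0631 / 1.0287
(1 + r_real) = 1.03344
r_real = 1.03344 - 1 = 0.03344

0.03344


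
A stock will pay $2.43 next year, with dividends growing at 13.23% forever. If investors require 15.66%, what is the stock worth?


Formula: P = D1 / (r - g)
Spread: r - g = 0.1566 - 0.1323 = 0.0243
Substituting: P = $2.43 / 0.0243
P = $100.00

$100.00


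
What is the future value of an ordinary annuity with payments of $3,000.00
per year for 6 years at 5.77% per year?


Formula: FV = PMT * ((1+r)^n - 1) / r
Growth factor: (1 + 0.0577)^6 = 1.400151
Numerator: 1.400151 - 1 = 0.400151
FV = $3,000.00 * 0.400151 / 0.0577 = $20,805.10

$20,805.10


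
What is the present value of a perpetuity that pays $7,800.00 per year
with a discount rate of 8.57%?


Formula: PV = C / r
Substituting: PV = $7,800.00 / 0.0857
PV = $91,015.17

$91,015.17


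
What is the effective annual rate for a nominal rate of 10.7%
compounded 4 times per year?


Formula: EAR = (1 + r/m)^m - 1
Period rate: r/m = 0.107 / 4 = 0.02675
Compounding: (1 + 0.02675)^4 = 1.11137
EAR = 1.11137 - 1 = 0.11137

0.11137


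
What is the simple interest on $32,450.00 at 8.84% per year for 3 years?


Formula: I = P * r * t
Substituting: I = $32,450.00 * 0.0884 * 3
Step: I = $32,450.00 * 0.2652
I = $8,605.74

$8,605.74


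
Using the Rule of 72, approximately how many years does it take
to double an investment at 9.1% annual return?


Formula: Years ≈ 72 / r
Substituting: Years ≈ 72 / 9.1
Years ≈ 7.9

7.9 years


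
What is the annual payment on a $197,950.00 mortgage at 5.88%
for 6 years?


Formula: PMT = PV * r / (1 - (1+r)^(-n))
Denominator: 1 - (1 + 0.0588)^(-6) = 0.290232
Numerator: $197,950.00 * 0.0588 = 11639.46
PMT = 11639.46 / 0.290232 = $40,103.98

$40,103.98


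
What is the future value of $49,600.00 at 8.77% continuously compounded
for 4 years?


Formula: FV = P * e^(r*t)
Exponent: r*t = 0.0877 * 4 = 0.3508
e^(0.3508) = 1.420203
FV = $49,600.00 * 1.420203 = $70,442.08

$70,442.08


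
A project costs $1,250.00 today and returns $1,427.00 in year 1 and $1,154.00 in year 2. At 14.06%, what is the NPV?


Formula: NPV = C0 + C1/(1+r) + C2/(1+r)^2
Discount C1: $1,427.00 / (1 + 0.1406) = $1,251.10
Discount C2: $1,154.00 / (1 + 0.1406)^2 = $887.03
NPV = -$1,250.00 + $1,251.10 + $887.03 = $888.13

$888.13


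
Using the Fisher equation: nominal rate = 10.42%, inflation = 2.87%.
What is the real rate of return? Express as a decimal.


Formula: (1 + r_real) = (1 + r_nom) / (1 + inflation)
Substituting: (1 + r_real) = 1.1042 / 1.0287
(1 + r_real) = 1.073394
r_real = 1.073394 - 1 = 0.073394

0.073394


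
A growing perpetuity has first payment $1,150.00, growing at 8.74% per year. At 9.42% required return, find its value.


Formula: PV = C / (r - g)
Spread: r - g = 0.0942 - 0.0874 = 0.0068
Substituting: PV = $1,150.00 / 0.0068
PV = $169,117.65

$169,117.65


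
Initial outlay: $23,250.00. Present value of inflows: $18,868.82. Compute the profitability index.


Formula: PI = PV(cash flows) / initial investment
Substituting: PI = $18,868.82 / $23,250.00
PI = 0.8116

0.8116


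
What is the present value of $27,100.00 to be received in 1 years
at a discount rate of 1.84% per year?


Formula: PV = FV / (1 + r)^n
Substituting: PV = $27,100.00 / (1 + 0.0184)^1
Discount factor: (1.0184)^1 = 1.0184
PV = $27,100.00 / 1.0184 = $26,610.37

$26,610.37


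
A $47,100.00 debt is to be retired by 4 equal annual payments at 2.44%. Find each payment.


Formula: PMT = PV * r / (1 - (1+r)^(-n))
Denominator: 1 - (1 + 0.0244)^(-4) = 0.091925
Numerator: $47,100.00 * 0.0244 = 1149.24
PMT = 1149.24 / 0.091925 = $12,501.93

$12,501.93


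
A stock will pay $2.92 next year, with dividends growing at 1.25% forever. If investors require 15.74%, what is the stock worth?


Formula: P = D1 / (r - g)
Spread: r - g = 0.1574 - 0.0125 = 0.1449
Substituting: P = $2.92 / 0.1449
P = $20.15

$20.15


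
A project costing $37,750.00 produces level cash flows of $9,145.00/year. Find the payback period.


Formula: Payback = investment / annual cash flow
Substituting: Payback = $37,750.00 / $9,145.00
Payback = 4.1279 years

4.1279 years


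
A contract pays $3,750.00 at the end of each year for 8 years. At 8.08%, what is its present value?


Formula: PV = PMT * (1 - (1+r)^(-n)) / r
Discount factor: (1 + 0.0808)^(-8) = 0.537078
Bracket: 1 - 0.537078 = 0.462922
PV = $3,750.00 * 0.462922 / 0.0808 = $21,484.63

$21,484.63


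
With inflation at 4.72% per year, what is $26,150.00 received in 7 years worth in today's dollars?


Formula: Real value = nominal / (1 + inflation)^years
Price level: (1 + 0.0472)^7 = 1.381044
Real value = $26,150.00 / 1.381044 = $18,934.95

$18,934.95


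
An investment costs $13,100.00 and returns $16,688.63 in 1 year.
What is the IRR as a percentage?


Formula: IRR = C1/C0 - 1
Substituting: IRR = $16,688.63 / $13,100.00 - 1
Ratio: 1.273941 - 1 = 0.273941
IRR = 27.3941%

27.3941%


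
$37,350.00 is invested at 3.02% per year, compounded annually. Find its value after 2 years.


Formula: FV = P * (1 + r)^n
Substituting: FV = $37,350.00 * (1 + 0.0302)^2
Growth factor: (1.0302)^2 = 1.061312
FV = $37,350.00 * 1.061312 = $39,640.00

$39,640.00


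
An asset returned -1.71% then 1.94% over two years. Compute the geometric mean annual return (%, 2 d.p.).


Formula: Geometric mean = ((1+r1)*(1+r2))^(1/2) - 1
Product: (1 + -0.0171) * (1 + 0.0194) = 0.9829 * 1.0194 = 1.001968
Square root: 1.001968^0.5 = 1.000984
Geometric mean = 1.000984 - 1 = 0.000984
As percentage: 0.10%

0.10%


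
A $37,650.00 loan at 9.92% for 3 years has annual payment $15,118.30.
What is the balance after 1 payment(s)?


Formula: Balance = PV*(1+r)^k - PMT*((1+r)^k - 1)/r
Growth: (1 + 0.0992)^1 = 1.0992
Accumulated factor: ((1+r)^k - 1)/r = 1.0
Balance = $37,650.00 * 1.0992 - $15,118.30 * 1.0
Balance = $26,266.58

$26,266.58


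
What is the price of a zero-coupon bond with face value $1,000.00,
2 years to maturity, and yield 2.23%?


Formula: Price = FV / (1 + r)^n
Substituting: Price = $1,000.00 / (1 + 0.0223)^2
Discount factor: (1.0223)^2 = 1.045097
Price = $1,000.00 / 1.045097 = $956.85

$956.85


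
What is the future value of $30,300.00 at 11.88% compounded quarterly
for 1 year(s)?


Formula: FV = P * (1 + r/m)^(m*t)
Period rate: r/m = 0.1188 / 4 = 0.0297
Total periods: m*t = 4 * 1 = 4
Growth factor: (1 + 0.0297)^4 = 1.124198
FV = $30,300.00 * 1.124198 = $34,063.20

$34,063.20


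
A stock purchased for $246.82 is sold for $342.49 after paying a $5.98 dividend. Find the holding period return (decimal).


Formula: HPR = (P1 - P0 + D) / P0
Gain: $342.49 - $246.82 + $5.98 = $101.65
HPR = $101.65 / $246.82 = 0.4118

0.4118


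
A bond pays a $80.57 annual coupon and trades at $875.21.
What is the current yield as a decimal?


Formula: Current yield = annual coupon / price
Substituting: CY = $80.57 / $875.21
CY = 0.092058

0.092058


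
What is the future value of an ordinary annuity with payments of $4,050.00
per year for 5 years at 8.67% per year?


Formula: FV = PMT * ((1+r)^n - 1) / r
Growth factor: (1 + 0.0867)^5 = 1.515473
Numerator: 1.515473 - 1 = 0.515473
FV = $4,050.00 * 0.515473 / 0.0867 = $24,079.21

$24,079.21


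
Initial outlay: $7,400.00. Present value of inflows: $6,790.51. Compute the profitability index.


Formula: PI = PV(cash flows) / initial investment
Substituting: PI = $6,790.51 / $7,400.00
PI = 0.9176

0.9176


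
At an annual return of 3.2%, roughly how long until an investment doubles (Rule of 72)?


Formula: Years ≈ 72 / r
Substituting: Years ≈ 72 / 3.2
Years ≈ 22.5

22.5 years


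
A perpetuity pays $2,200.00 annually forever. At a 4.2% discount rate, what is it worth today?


Formula: PV = C / r
Substituting: PV = $2,200.00 / 0.042
PV = $52,380.95

$52,380.95


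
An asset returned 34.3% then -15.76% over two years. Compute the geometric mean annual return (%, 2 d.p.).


Formula: Geometric mean = ((1+r1)*(1+r2))^(1/2) - 1
Product: (1 + 0.343) * (1 + -0.1576) = 1.343 * 0.8424 = 1.131343
Square root: 1.131343^0.5 = 1.063646
Geometric mean = 1.063646 - 1 = 0.063646
As percentage: 6.36%

6.36%


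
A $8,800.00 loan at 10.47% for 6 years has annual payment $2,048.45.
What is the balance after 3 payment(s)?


Formula: Balance = PV*(1+r)^k - PMT*((1+r)^k - 1)/r
Growth: (1 + 0.1047)^3 = 1.348134
Accumulated factor: ((1+r)^k - 1)/r = 3.325062
Balance = $8,800.00 * 1.348134 - $2,048.45 * 3.325062
Balance = $5,052.36

$5,052.36
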